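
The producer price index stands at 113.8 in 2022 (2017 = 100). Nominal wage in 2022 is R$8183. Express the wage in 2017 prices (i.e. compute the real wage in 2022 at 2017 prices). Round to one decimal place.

7190.7

Real = Nominal ÷ (Index/100) = 8183 ÷ (113.8/100)
     = 8183 ÷ 1.138 = 7190.6854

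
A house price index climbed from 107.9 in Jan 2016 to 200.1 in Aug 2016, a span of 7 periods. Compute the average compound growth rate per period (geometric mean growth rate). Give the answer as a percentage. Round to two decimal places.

Growth factor = (200.1/107.9)^(1/7) = (1.854495)^(1/7) = 1.092240
Growth rate = 1.092240 − 1 = 0.092240 = 9.2240%

9.22%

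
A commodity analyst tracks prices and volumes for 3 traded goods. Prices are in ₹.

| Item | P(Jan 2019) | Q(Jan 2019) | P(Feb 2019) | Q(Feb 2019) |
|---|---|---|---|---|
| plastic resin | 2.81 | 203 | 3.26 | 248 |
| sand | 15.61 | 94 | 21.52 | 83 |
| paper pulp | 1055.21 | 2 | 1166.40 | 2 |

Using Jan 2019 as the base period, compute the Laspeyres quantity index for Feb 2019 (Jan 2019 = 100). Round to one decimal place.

98.9

Laspeyres quantity index uses base-period prices as weights.
ΣP(Jan 2019)·Q(Feb 2019) = 2.81×248 + 15.61×83 + 1055.21×2 = 696.88 + 1295.63 + 2110.42 = 4102.93
ΣP(Jan 2019)·Q(Jan 2019) = 2.81×203 + 15.61×94 + 1055.21×2 = 570.43 + 1467.34 + 2110.42 = 4148.19
Index = 4102.93 / 4148.19 × 100 = 98.9089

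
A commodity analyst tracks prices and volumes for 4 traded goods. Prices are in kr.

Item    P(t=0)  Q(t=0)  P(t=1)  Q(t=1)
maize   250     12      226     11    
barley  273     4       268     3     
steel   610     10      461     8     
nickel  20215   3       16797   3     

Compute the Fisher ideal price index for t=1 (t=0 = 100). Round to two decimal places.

83.01

Laspeyres component (base-period weights):
ΣP(t=1)Q(t=0) = 226×12 + 268×4 + 461×10 + 16797×3 = 2712 + 1072 + 4610 + 50391 = 58785
ΣP(t=0)Q(t=0) = 250×12 + 273×4 + 610×10 + 20215×3 = 3000 + 1092 + 6100 + 60645 = 70837
L = 58785 / 70837 × 100 = 82.9863
Paasche component (current-period weights):
ΣP(t=1)Q(t=1) = 226×11 + 268×3 + 461×8 + 16797×3 = 2486 + 804 + 3688 + 50391 = 57369
ΣP(t=0)Q(t=1) = 250×11 + 273×3 + 610×8 + 20215×3 = 2750 + 819 + 4880 + 60645 = 69094
P = 57369 / 69094 × 100 = 83.0304
Fisher = √(L × P) = √(82.9863 × 83.0304) = 83.0083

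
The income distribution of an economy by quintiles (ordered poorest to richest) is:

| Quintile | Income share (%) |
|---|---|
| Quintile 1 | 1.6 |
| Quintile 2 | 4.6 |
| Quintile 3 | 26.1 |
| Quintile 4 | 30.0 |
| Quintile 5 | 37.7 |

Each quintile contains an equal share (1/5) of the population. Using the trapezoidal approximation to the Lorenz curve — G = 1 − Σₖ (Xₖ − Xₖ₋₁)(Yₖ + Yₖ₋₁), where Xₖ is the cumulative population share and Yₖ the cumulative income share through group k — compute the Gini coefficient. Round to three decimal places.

Cumulative income shares Yₖ: 0.0160, 0.0620, 0.3230, 0.6230, 1.0000
Σ (Xₖ−Xₖ₋₁)(Yₖ+Yₖ₋₁) = (1/5)(0.0160+0.0000) + (1/5)(0.0620+0.0160) + (1/5)(0.3230+0.0620) + (1/5)(0.6230+0.3230) + (1/5)(1.0000+0.6230)
  = 0.0032 + 0.0156 + 0.0770 + 0.1892 + 0.3246 = 0.6096
G = 1 − 0.6096 = 0.3904

0.390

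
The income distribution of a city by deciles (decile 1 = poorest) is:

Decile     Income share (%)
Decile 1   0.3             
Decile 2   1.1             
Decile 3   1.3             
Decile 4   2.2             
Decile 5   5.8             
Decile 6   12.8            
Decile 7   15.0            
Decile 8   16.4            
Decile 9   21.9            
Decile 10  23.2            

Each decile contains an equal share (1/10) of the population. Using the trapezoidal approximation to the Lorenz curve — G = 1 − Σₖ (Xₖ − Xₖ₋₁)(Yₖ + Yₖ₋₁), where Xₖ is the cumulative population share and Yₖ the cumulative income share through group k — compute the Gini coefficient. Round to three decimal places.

0.473

Cumulative income shares Yₖ: 0.0030, 0.0140, 0.0270, 0.0490, 0.1070, 0.2350, 0.3850, 0.5490, 0.7680, 1.0000
Σ (Xₖ−Xₖ₋₁)(Yₖ+Yₖ₋₁) = (1/10)(0.0030+0.0000) + (1/10)(0.0140+0.0030) + (1/10)(0.0270+0.0140) + (1/10)(0.0490+0.0270) + (1/10)(0.1070+0.0490) + (1/10)(0.2350+0.1070) + (1/10)(0.3850+0.2350) + (1/10)(0.5490+0.3850) + (1/10)(0.7680+0.5490) + (1/10)(1.0000+0.7680)
  = 0.0003 + 0.0017 + 0.0041 + 0.0076 + 0.0156 + 0.0342 + 0.0620 + 0.0934 + 0.1317 + 0.1768 = 0.5274
G = 1 − 0.5274 = 0.4726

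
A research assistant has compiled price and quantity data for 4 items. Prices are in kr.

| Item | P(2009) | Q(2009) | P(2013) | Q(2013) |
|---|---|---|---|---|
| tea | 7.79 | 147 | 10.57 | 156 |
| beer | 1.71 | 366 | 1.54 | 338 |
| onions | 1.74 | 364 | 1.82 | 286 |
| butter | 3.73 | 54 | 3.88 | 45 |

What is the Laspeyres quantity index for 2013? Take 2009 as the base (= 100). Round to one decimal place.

Laspeyres quantity index uses base-period prices as weights.
ΣP(2009)·Q(2013) = 7.79×156 + 1.71×338 + 1.74×286 + 3.73×45 = 1215.24 + 577.98 + 497.64 + 167.85 = 2458.71
ΣP(2009)·Q(2009) = 7.79×147 + 1.71×366 + 1.74×364 + 3.73×54 = 1145.13 + 625.86 + 633.36 + 201.42 = 2605.77
Index = 2458.71 / 2605.77 × 100 = 94.3564

94.4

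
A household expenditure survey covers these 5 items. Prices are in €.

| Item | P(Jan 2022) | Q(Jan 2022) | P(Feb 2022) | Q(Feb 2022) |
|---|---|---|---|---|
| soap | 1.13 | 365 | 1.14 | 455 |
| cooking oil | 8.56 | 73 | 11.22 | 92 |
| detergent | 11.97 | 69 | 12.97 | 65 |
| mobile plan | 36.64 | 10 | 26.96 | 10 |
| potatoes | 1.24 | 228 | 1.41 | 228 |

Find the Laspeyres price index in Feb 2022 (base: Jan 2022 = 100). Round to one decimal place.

108.3

Laspeyres price index uses base-period quantities as weights.
ΣP(Feb 2022)·Q(Jan 2022) = 1.14×365 + 11.22×73 + 12.97×69 + 26.96×10 + 1.41×228 = 416.1 + 819.06 + 894.93 + 269.6 + 321.48 = 2721.17
ΣP(Jan 2022)·Q(Jan 2022) = 1.13×365 + 8.56×73 + 11.97×69 + 36.64×10 + 1.24×228 = 412.45 + 624.88 + 825.93 + 366.4 + 282.72 = 2512.38
Index = 2721.17 / 2512.38 × 100 = 108.3104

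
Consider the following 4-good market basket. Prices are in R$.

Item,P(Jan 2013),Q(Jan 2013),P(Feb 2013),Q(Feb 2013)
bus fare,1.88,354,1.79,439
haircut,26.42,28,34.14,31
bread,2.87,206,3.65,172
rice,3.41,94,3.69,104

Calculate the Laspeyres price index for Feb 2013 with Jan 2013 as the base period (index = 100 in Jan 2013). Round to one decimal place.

116.0

Laspeyres price index uses base-period quantities as weights.
ΣP(Feb 2013)·Q(Jan 2013) = 1.79×354 + 34.14×28 + 3.65×206 + 3.69×94 = 633.66 + 955.92 + 751.9 + 346.86 = 2688.34
ΣP(Jan 2013)·Q(Jan 2013) = 1.88×354 + 26.42×28 + 2.87×206 + 3.41×94 = 665.52 + 739.76 + 591.22 + 320.54 = 2317.04
Index = 2688.34 / 2317.04 × 100 = 116.0248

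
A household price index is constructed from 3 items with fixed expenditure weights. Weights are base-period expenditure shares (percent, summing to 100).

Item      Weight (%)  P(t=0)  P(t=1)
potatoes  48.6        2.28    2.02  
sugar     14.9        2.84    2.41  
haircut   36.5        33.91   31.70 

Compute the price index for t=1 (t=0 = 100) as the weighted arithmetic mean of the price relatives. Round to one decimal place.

potatoes: 48.6 × (2.02/2.28) = 48.6 × 0.885965 = 43.0579
sugar: 14.9 × (2.41/2.84) = 14.9 × 0.848592 = 12.6440
haircut: 36.5 × (31.70/33.91) = 36.5 × 0.934827 = 34.1212
Index = Σ wᵢ·(p₁ᵢ/p₀ᵢ) = 43.0579 + 12.6440 + 34.1212 = 89.8231

89.8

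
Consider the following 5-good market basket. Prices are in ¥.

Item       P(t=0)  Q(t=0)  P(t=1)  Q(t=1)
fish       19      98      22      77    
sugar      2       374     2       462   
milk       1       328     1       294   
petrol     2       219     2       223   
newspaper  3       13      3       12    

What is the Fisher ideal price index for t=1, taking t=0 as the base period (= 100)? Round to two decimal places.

Laspeyres component (base-period weights):
ΣP(t=1)Q(t=0) = 22×98 + 2×374 + 1×328 + 2×219 + 3×13 = 2156 + 748 + 328 + 438 + 39 = 3709
ΣP(t=0)Q(t=0) = 19×98 + 2×374 + 1×328 + 2×219 + 3×13 = 1862 + 748 + 328 + 438 + 39 = 3415
L = 3709 / 3415 × 100 = 108.6091
Paasche component (current-period weights):
ΣP(t=1)Q(t=1) = 22×77 + 2×462 + 1×294 + 2×223 + 3×12 = 1694 + 924 + 294 + 446 + 36 = 3394
ΣP(t=0)Q(t=1) = 19×77 + 2×462 + 1×294 + 2×223 + 3×12 = 1463 + 924 + 294 + 446 + 36 = 3163
P = 3394 / 3163 × 100 = 107.3032
Fisher = √(L × P) = √(108.6091 × 107.3032) = 107.9542

107.95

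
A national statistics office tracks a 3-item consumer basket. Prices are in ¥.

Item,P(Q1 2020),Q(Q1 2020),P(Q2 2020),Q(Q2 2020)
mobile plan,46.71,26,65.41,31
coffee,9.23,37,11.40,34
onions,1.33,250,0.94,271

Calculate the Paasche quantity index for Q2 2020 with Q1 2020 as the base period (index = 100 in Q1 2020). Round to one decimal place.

113.3

Paasche quantity index uses current-period prices as weights.
ΣP(Q2 2020)·Q(Q2 2020) = 65.41×31 + 11.40×34 + 0.94×271 = 2027.71 + 387.6 + 254.74 = 2670.05
ΣP(Q2 2020)·Q(Q1 2020) = 65.41×26 + 11.40×37 + 0.94×250 = 1700.66 + 421.8 + 235 = 2357.46
Index = 2670.05 / 2357.46 × 100 = 113.2596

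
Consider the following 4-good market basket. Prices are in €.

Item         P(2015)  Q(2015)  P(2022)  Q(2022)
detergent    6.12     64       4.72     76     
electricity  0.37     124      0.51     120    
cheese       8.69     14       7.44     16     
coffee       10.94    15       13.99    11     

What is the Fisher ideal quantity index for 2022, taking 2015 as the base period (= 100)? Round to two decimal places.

104.12

Laspeyres component (base-period weights):
ΣP(2015)Q(2022) = 6.12×76 + 0.37×120 + 8.69×16 + 10.94×11 = 465.12 + 44.4 + 139.04 + 120.34 = 768.9
ΣP(2015)Q(2015) = 6.12×64 + 0.37×124 + 8.69×14 + 10.94×15 = 391.68 + 45.88 + 121.66 + 164.1 = 723.32
L = 768.9 / 723.32 × 100 = 106.3015
Paasche component (current-period weights):
ΣP(2022)Q(2022) = 4.72×76 + 0.51×120 + 7.44×16 + 13.99×11 = 358.72 + 61.2 + 119.04 + 153.89 = 692.85
ΣP(2022)Q(2015) = 4.72×64 + 0.51×124 + 7.44×14 + 13.99×15 = 302.08 + 63.24 + 104.16 + 209.85 = 679.33
P = 692.85 / 679.33 × 100 = 101.9902
Fisher = √(L × P) = √(106.3015 × 101.9902) = 104.1235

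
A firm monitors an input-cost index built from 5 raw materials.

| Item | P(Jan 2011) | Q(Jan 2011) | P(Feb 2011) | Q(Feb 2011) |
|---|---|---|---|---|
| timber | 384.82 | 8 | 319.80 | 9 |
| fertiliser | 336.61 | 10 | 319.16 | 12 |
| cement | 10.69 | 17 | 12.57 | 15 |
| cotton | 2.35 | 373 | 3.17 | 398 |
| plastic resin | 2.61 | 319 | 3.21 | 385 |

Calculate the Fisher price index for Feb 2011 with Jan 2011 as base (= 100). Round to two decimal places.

Laspeyres component (base-period weights):
ΣP(Feb 2011)Q(Jan 2011) = 319.80×8 + 319.16×10 + 12.57×17 + 3.17×373 + 3.21×319 = 2558.4 + 3191.6 + 213.69 + 1182.41 + 1023.99 = 8170.09
ΣP(Jan 2011)Q(Jan 2011) = 384.82×8 + 336.61×10 + 10.69×17 + 2.35×373 + 2.61×319 = 3078.56 + 3366.1 + 181.73 + 876.55 + 832.59 = 8335.53
L = 8170.09 / 8335.53 × 100 = 98.0152
Paasche component (current-period weights):
ΣP(Feb 2011)Q(Feb 2011) = 319.80×9 + 319.16×12 + 12.57×15 + 3.17×398 + 3.21×385 = 2878.2 + 3829.92 + 188.55 + 1261.66 + 1235.85 = 9394.18
ΣP(Jan 2011)Q(Feb 2011) = 384.82×9 + 336.61×12 + 10.69×15 + 2.35×398 + 2.61×385 = 3463.38 + 4039.32 + 160.35 + 935.3 + 1004.85 = 9603.2
P = 9394.18 / 9603.2 × 100 = 97.8234
Fisher = √(L × P) = √(98.0152 × 97.8234) = 97.9193

97.92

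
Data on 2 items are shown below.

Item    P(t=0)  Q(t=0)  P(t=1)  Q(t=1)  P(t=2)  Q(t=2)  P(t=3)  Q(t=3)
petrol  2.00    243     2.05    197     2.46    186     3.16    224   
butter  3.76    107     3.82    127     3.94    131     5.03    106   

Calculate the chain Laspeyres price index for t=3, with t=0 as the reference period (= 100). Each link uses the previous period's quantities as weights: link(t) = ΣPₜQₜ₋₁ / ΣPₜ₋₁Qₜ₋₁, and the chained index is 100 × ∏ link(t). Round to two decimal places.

Link t=0→t=1:
ΣP(t=1)Q(t=0) = 2.05×243 + 3.82×107 = 498.15 + 408.74 = 906.89
ΣP(t=0)Q(t=0) = 2.00×243 + 3.76×107 = 486 + 402.32 = 888.32
link = 906.89/888.32 = 1.020905
Link t=1→t=2:
ΣP(t=2)Q(t=1) = 2.46×197 + 3.94×127 = 484.62 + 500.38 = 985
ΣP(t=1)Q(t=1) = 2.05×197 + 3.82×127 = 403.85 + 485.14 = 888.99
link = 985/888.99 = 1.107999
Link t=2→t=3:
ΣP(t=3)Q(t=2) = 3.16×186 + 5.03×131 = 587.76 + 658.93 = 1246.69
ΣP(t=2)Q(t=2) = 2.46×186 + 3.94×131 = 457.56 + 516.14 = 973.7
link = 1246.69/973.7 = 1.280364
Chained index = 100 × 1.020905 × 1.107999 × 1.280364 = 144.8298

144.83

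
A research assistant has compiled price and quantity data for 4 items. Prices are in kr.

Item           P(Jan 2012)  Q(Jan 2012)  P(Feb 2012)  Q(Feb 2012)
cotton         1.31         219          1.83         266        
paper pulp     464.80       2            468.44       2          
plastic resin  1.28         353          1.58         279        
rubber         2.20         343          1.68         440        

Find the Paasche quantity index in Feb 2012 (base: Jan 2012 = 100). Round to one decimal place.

Paasche quantity index uses current-period prices as weights.
ΣP(Feb 2012)·Q(Feb 2012) = 1.83×266 + 468.44×2 + 1.58×279 + 1.68×440 = 486.78 + 936.88 + 440.82 + 739.2 = 2603.68
ΣP(Feb 2012)·Q(Jan 2012) = 1.83×219 + 468.44×2 + 1.58×353 + 1.68×343 = 400.77 + 936.88 + 557.74 + 576.24 = 2471.63
Index = 2603.68 / 2471.63 × 100 = 105.3426

105.3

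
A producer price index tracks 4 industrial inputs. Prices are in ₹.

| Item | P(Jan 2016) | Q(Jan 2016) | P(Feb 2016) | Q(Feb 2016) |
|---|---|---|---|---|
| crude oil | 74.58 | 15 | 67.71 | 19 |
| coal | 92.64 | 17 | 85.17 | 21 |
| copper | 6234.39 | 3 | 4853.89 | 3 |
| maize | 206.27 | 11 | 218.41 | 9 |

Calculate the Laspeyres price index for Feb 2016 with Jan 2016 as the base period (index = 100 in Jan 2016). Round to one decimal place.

82.1

Laspeyres price index uses base-period quantities as weights.
ΣP(Feb 2016)·Q(Jan 2016) = 67.71×15 + 85.17×17 + 4853.89×3 + 218.41×11 = 1015.65 + 1447.89 + 14561.67 + 2402.51 = 19427.72
ΣP(Jan 2016)·Q(Jan 2016) = 74.58×15 + 92.64×17 + 6234.39×3 + 206.27×11 = 1118.7 + 1574.88 + 18703.17 + 2268.97 = 23665.72
Index = 19427.72 / 23665.72 × 100 = 82.0922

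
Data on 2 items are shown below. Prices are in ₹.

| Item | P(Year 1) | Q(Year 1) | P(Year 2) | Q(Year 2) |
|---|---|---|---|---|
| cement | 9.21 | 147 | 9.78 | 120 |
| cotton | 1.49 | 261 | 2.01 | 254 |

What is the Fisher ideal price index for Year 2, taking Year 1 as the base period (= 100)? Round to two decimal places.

113.05

Laspeyres component (base-period weights):
ΣP(Year 2)Q(Year 1) = 9.78×147 + 2.01×261 = 1437.66 + 524.61 = 1962.27
ΣP(Year 1)Q(Year 1) = 9.21×147 + 1.49×261 = 1353.87 + 388.89 = 1742.76
L = 1962.27 / 1742.76 × 100 = 112.5955
Paasche component (current-period weights):
ΣP(Year 2)Q(Year 2) = 9.78×120 + 2.01×254 = 1173.6 + 510.54 = 1684.14
ΣP(Year 1)Q(Year 2) = 9.21×120 + 1.49×254 = 1105.2 + 378.46 = 1483.66
P = 1684.14 / 1483.66 × 100 = 113.5125
Fisher = √(L × P) = √(112.5955 × 113.5125) = 113.0531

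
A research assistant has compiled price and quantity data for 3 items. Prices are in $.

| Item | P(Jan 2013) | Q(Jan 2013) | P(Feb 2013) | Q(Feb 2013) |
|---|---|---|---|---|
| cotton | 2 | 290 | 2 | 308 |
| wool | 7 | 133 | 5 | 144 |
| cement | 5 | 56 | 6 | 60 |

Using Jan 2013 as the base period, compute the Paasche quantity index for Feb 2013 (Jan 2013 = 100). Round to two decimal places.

107.27

Paasche quantity index uses current-period prices as weights.
ΣP(Feb 2013)·Q(Feb 2013) = 2×308 + 5×144 + 6×60 = 616 + 720 + 360 = 1696
ΣP(Feb 2013)·Q(Jan 2013) = 2×290 + 5×133 + 6×56 = 580 + 665 + 336 = 1581
Index = 1696 / 1581 × 100 = 107.2739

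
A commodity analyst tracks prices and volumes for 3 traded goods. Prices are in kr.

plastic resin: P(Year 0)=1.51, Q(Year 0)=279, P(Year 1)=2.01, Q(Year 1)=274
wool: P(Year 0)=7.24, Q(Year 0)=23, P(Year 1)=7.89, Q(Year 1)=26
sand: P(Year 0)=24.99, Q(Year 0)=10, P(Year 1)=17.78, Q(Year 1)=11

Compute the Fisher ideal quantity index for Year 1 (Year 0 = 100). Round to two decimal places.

Laspeyres component (base-period weights):
ΣP(Year 0)Q(Year 1) = 1.51×274 + 7.24×26 + 24.99×11 = 413.74 + 188.24 + 274.89 = 876.87
ΣP(Year 0)Q(Year 0) = 1.51×279 + 7.24×23 + 24.99×10 = 421.29 + 166.52 + 249.9 = 837.71
L = 876.87 / 837.71 × 100 = 104.6746
Paasche component (current-period weights):
ΣP(Year 1)Q(Year 1) = 2.01×274 + 7.89×26 + 17.78×11 = 550.74 + 205.14 + 195.58 = 951.46
ΣP(Year 1)Q(Year 0) = 2.01×279 + 7.89×23 + 17.78×10 = 560.79 + 181.47 + 177.8 = 920.06
P = 951.46 / 920.06 × 100 = 103.4128
Fisher = √(L × P) = √(104.6746 × 103.4128) = 104.0418

104.04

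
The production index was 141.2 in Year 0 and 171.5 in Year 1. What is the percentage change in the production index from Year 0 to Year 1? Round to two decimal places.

Change = (171.5 − 141.2) / 141.2 × 100
       = 30.3 / 141.2 × 100 = 21.4589%

21.46%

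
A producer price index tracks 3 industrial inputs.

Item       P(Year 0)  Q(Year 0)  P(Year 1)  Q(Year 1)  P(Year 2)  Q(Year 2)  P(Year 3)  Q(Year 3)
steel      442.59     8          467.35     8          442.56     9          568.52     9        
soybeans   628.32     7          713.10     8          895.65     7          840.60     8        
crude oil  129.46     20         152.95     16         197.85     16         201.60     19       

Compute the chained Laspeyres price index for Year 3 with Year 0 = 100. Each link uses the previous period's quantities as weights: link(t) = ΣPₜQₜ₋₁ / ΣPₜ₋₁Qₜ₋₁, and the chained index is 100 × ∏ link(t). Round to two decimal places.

138.50

Link Year 0→Year 1:
ΣP(Year 1)Q(Year 0) = 467.35×8 + 713.10×7 + 152.95×20 = 3738.8 + 4991.7 + 3059 = 11789.5
ΣP(Year 0)Q(Year 0) = 442.59×8 + 628.32×7 + 129.46×20 = 3540.72 + 4398.24 + 2589.2 = 10528.16
link = 11789.5/10528.16 = 1.119806
Link Year 1→Year 2:
ΣP(Year 2)Q(Year 1) = 442.56×8 + 895.65×8 + 197.85×16 = 3540.48 + 7165.2 + 3165.6 = 13871.28
ΣP(Year 1)Q(Year 1) = 467.35×8 + 713.10×8 + 152.95×16 = 3738.8 + 5704.8 + 2447.2 = 11890.8
link = 13871.28/11890.8 = 1.166556
Link Year 2→Year 3:
ΣP(Year 3)Q(Year 2) = 568.52×9 + 840.60×7 + 201.60×16 = 5116.68 + 5884.2 + 3225.6 = 14226.48
ΣP(Year 2)Q(Year 2) = 442.56×9 + 895.65×7 + 197.85×16 = 3983.04 + 6269.55 + 3165.6 = 13418.19
link = 14226.48/13418.19 = 1.060238
Chained index = 100 × 1.119806 × 1.166556 × 1.060238 = 138.5007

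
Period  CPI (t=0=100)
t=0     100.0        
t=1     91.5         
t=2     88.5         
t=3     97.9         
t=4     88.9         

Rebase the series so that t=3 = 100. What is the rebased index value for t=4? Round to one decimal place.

90.8

Rebased(t=4) = 88.9 / 97.9 × 100 = 90.8069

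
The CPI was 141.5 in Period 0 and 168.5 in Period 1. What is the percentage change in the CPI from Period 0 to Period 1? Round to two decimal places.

Change = (168.5 − 141.5) / 141.5 × 100
       = 27.0 / 141.5 × 100 = 19.0813%

19.08%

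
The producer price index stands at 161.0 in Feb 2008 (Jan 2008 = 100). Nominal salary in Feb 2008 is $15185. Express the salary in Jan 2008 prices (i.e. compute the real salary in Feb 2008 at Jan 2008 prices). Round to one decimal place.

9431.7

Real = Nominal ÷ (Index/100) = 15185 ÷ (161.0/100)
     = 15185 ÷ 1.610 = 9431.6770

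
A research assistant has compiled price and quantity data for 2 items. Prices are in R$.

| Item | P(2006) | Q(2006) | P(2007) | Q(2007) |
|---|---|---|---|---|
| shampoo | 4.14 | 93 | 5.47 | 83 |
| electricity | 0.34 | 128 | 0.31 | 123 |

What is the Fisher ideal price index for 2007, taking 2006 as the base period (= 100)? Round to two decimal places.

Laspeyres component (base-period weights):
ΣP(2007)Q(2006) = 5.47×93 + 0.31×128 = 508.71 + 39.68 = 548.39
ΣP(2006)Q(2006) = 4.14×93 + 0.34×128 = 385.02 + 43.52 = 428.54
L = 548.39 / 428.54 × 100 = 127.9671
Paasche component (current-period weights):
ΣP(2007)Q(2007) = 5.47×83 + 0.31×123 = 454.01 + 38.13 = 492.14
ΣP(2006)Q(2007) = 4.14×83 + 0.34×123 = 343.62 + 41.82 = 385.44
P = 492.14 / 385.44 × 100 = 127.6826
Fisher = √(L × P) = √(127.9671 × 127.6826) = 127.8248

127.82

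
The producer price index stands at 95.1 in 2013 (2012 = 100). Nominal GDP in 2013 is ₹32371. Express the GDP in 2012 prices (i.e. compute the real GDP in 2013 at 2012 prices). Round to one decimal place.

Real = Nominal ÷ (Index/100) = 32371 ÷ (95.1/100)
     = 32371 ÷ 0.951 = 34038.9064

34038.9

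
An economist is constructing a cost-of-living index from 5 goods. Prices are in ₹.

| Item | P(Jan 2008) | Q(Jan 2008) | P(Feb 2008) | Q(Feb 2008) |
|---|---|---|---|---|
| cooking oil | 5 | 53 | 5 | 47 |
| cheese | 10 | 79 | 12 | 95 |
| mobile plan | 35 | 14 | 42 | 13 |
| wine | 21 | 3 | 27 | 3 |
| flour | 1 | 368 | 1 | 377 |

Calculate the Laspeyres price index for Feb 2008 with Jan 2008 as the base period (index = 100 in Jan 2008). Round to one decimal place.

113.9

Laspeyres price index uses base-period quantities as weights.
ΣP(Feb 2008)·Q(Jan 2008) = 5×53 + 12×79 + 42×14 + 27×3 + 1×368 = 265 + 948 + 588 + 81 + 368 = 2250
ΣP(Jan 2008)·Q(Jan 2008) = 5×53 + 10×79 + 35×14 + 21×3 + 1×368 = 265 + 790 + 490 + 63 + 368 = 1976
Index = 2250 / 1976 × 100 = 113.8664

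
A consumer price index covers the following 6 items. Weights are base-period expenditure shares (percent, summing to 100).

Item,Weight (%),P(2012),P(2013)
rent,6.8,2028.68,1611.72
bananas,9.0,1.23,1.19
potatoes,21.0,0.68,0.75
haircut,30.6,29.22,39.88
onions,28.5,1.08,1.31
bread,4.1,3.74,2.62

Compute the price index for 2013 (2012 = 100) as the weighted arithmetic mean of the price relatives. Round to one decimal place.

116.5

rent: 6.8 × (1611.72/2028.68) = 6.8 × 0.794467 = 5.4024
bananas: 9.0 × (1.19/1.23) = 9.0 × 0.967480 = 8.7073
potatoes: 21.0 × (0.75/0.68) = 21.0 × 1.102941 = 23.1618
haircut: 30.6 × (39.88/29.22) = 30.6 × 1.364819 = 41.7634
onions: 28.5 × (1.31/1.08) = 28.5 × 1.212963 = 34.5694
bread: 4.1 × (2.62/3.74) = 4.1 × 0.700535 = 2.8722
Index = Σ wᵢ·(p₁ᵢ/p₀ᵢ) = 5.4024 + 8.7073 + 23.1618 + 41.7634 + 34.5694 + 2.8722 = 116.4765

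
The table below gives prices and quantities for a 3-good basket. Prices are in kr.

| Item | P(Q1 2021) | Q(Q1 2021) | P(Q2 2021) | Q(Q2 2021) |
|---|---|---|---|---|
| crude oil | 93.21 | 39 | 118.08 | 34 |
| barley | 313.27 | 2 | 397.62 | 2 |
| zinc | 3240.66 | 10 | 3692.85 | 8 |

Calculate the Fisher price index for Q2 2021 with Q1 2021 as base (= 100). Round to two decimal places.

Laspeyres component (base-period weights):
ΣP(Q2 2021)Q(Q1 2021) = 118.08×39 + 397.62×2 + 3692.85×10 = 4605.12 + 795.24 + 36928.5 = 42328.86
ΣP(Q1 2021)Q(Q1 2021) = 93.21×39 + 313.27×2 + 3240.66×10 = 3635.19 + 626.54 + 32406.6 = 36668.33
L = 42328.86 / 36668.33 × 100 = 115.4371
Paasche component (current-period weights):
ΣP(Q2 2021)Q(Q2 2021) = 118.08×34 + 397.62×2 + 3692.85×8 = 4014.72 + 795.24 + 29542.8 = 34352.76
ΣP(Q1 2021)Q(Q2 2021) = 93.21×34 + 313.27×2 + 3240.66×8 = 3169.14 + 626.54 + 25925.28 = 29720.96
P = 34352.76 / 29720.96 × 100 = 115.5843
Fisher = √(L × P) = √(115.4371 × 115.5843) = 115.5107

115.51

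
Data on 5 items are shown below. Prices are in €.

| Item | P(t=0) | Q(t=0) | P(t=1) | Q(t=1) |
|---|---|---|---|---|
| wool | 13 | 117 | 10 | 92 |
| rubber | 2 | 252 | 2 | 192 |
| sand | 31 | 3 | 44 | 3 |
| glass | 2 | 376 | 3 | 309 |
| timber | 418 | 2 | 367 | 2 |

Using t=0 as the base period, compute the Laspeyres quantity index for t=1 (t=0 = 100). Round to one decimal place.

Laspeyres quantity index uses base-period prices as weights.
ΣP(t=0)·Q(t=1) = 13×92 + 2×192 + 31×3 + 2×309 + 418×2 = 1196 + 384 + 93 + 618 + 836 = 3127
ΣP(t=0)·Q(t=0) = 13×117 + 2×252 + 31×3 + 2×376 + 418×2 = 1521 + 504 + 93 + 752 + 836 = 3706
Index = 3127 / 3706 × 100 = 84.3767

84.4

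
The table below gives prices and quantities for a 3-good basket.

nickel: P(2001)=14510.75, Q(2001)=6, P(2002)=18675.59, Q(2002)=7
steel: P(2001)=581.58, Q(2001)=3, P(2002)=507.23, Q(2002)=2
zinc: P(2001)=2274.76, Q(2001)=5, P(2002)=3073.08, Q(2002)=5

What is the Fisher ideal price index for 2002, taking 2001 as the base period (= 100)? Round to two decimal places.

Laspeyres component (base-period weights):
ΣP(2002)Q(2001) = 18675.59×6 + 507.23×3 + 3073.08×5 = 112053.54 + 1521.69 + 15365.4 = 128940.63
ΣP(2001)Q(2001) = 14510.75×6 + 581.58×3 + 2274.76×5 = 87064.5 + 1744.74 + 11373.8 = 100183.04
L = 128940.63 / 100183.04 × 100 = 128.7050
Paasche component (current-period weights):
ΣP(2002)Q(2002) = 18675.59×7 + 507.23×2 + 3073.08×5 = 130729.13 + 1014.46 + 15365.4 = 147108.99
ΣP(2001)Q(2002) = 14510.75×7 + 581.58×2 + 2274.76×5 = 101575.25 + 1163.16 + 11373.8 = 114112.21
P = 147108.99 / 114112.21 × 100 = 128.9161
Fisher = √(L × P) = √(128.7050 × 128.9161) = 128.8105

128.81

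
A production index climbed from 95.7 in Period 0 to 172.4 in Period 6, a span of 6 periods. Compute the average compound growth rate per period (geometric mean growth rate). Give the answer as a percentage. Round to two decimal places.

10.31%

Growth factor = (172.4/95.7)^(1/6) = (1.801463)^(1/6) = 1.103073
Growth rate = 1.103073 − 1 = 0.103073 = 10.3073%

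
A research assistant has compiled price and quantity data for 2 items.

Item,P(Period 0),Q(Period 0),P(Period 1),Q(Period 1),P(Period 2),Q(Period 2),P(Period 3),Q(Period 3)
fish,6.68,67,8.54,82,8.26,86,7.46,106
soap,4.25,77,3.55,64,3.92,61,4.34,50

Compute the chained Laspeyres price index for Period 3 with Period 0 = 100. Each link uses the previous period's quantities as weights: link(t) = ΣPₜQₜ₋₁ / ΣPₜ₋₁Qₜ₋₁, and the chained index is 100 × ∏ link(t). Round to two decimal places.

104.25

Link Period 0→Period 1:
ΣP(Period 1)Q(Period 0) = 8.54×67 + 3.55×77 = 572.18 + 273.35 = 845.53
ΣP(Period 0)Q(Period 0) = 6.68×67 + 4.25×77 = 447.56 + 327.25 = 774.81
link = 845.53/774.81 = 1.091274
Link Period 1→Period 2:
ΣP(Period 2)Q(Period 1) = 8.26×82 + 3.92×64 = 677.32 + 250.88 = 928.2
ΣP(Period 1)Q(Period 1) = 8.54×82 + 3.55×64 = 700.28 + 227.2 = 927.48
link = 928.2/927.48 = 1.000776
Link Period 2→Period 3:
ΣP(Period 3)Q(Period 2) = 7.46×86 + 4.34×61 = 641.56 + 264.74 = 906.3
ΣP(Period 2)Q(Period 2) = 8.26×86 + 3.92×61 = 710.36 + 239.12 = 949.48
link = 906.3/949.48 = 0.954522
Chained index = 100 × 1.091274 × 1.000776 × 0.954522 = 104.2454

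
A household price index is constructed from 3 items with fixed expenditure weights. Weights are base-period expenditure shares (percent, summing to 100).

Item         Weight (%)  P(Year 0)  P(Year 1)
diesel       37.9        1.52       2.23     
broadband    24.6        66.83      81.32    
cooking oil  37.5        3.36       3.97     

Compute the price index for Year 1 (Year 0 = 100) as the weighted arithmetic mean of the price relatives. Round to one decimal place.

129.8

diesel: 37.9 × (2.23/1.52) = 37.9 × 1.467105 = 55.6033
broadband: 24.6 × (81.32/66.83) = 24.6 × 1.216819 = 29.9337
cooking oil: 37.5 × (3.97/3.36) = 37.5 × 1.181548 = 44.3080
Index = Σ wᵢ·(p₁ᵢ/p₀ᵢ) = 55.6033 + 29.9337 + 44.3080 = 129.8451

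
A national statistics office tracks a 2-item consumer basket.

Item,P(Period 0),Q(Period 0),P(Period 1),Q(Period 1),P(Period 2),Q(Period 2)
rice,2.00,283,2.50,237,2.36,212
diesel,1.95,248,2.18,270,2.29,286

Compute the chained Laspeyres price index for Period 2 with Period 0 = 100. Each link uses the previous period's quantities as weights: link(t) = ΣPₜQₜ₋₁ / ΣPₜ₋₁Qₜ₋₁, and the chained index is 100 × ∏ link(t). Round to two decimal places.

Link Period 0→Period 1:
ΣP(Period 1)Q(Period 0) = 2.50×283 + 2.18×248 = 707.5 + 540.64 = 1248.14
ΣP(Period 0)Q(Period 0) = 2.00×283 + 1.95×248 = 566 + 483.6 = 1049.6
link = 1248.14/1049.6 = 1.189158
Link Period 1→Period 2:
ΣP(Period 2)Q(Period 1) = 2.36×237 + 2.29×270 = 559.32 + 618.3 = 1177.62
ΣP(Period 1)Q(Period 1) = 2.50×237 + 2.18×270 = 592.5 + 588.6 = 1181.1
link = 1177.62/1181.1 = 0.997054
Chained index = 100 × 1.189158 × 0.997054 = 118.5654

118.57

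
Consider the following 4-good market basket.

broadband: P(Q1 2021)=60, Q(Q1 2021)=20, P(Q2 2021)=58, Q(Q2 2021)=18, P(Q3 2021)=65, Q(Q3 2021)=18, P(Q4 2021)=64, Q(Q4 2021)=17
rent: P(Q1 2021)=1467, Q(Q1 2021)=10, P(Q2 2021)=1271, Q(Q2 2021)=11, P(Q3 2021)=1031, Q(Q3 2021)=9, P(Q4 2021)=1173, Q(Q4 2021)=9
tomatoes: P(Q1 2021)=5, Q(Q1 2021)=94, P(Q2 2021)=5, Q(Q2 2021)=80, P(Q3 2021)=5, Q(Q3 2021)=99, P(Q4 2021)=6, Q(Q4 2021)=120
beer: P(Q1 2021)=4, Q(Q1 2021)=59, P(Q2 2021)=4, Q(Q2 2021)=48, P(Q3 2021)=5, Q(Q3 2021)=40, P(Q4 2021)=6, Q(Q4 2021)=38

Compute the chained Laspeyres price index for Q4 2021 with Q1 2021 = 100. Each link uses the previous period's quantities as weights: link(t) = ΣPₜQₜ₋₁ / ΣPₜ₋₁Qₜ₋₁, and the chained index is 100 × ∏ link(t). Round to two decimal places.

83.35

Link Q1 2021→Q2 2021:
ΣP(Q2 2021)Q(Q1 2021) = 58×20 + 1271×10 + 5×94 + 4×59 = 1160 + 12710 + 470 + 236 = 14576
ΣP(Q1 2021)Q(Q1 2021) = 60×20 + 1467×10 + 5×94 + 4×59 = 1200 + 14670 + 470 + 236 = 16576
link = 14576/16576 = 0.879344
Link Q2 2021→Q3 2021:
ΣP(Q3 2021)Q(Q2 2021) = 65×18 + 1031×11 + 5×80 + 5×48 = 1170 + 11341 + 400 + 240 = 13151
ΣP(Q2 2021)Q(Q2 2021) = 58×18 + 1271×11 + 5×80 + 4×48 = 1044 + 13981 + 400 + 192 = 15617
link = 13151/15617 = 0.842095
Link Q3 2021→Q4 2021:
ΣP(Q4 2021)Q(Q3 2021) = 64×18 + 1173×9 + 6×99 + 6×40 = 1152 + 10557 + 594 + 240 = 12543
ΣP(Q3 2021)Q(Q3 2021) = 65×18 + 1031×9 + 5×99 + 5×40 = 1170 + 9279 + 495 + 200 = 11144
link = 12543/11144 = 1.125538
Chained index = 100 × 0.879344 × 0.842095 × 1.125538 = 83.3451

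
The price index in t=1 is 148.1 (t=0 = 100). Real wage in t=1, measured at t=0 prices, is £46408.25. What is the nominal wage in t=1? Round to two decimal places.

68730.62

Nominal = Real × (Index/100) = 46408.25 × (148.1/100)
        = 46408.25 × 1.481 = 68730.6182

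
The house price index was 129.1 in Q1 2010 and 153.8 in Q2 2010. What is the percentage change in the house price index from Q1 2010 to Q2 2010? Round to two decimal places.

Change = (153.8 − 129.1) / 129.1 × 100
       = 24.7 / 129.1 × 100 = 19.1325%

19.13%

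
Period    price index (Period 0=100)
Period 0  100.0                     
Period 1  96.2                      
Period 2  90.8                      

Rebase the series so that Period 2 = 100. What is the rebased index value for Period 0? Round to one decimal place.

110.1

Rebased(Period 0) = 100.0 / 90.8 × 100 = 110.1322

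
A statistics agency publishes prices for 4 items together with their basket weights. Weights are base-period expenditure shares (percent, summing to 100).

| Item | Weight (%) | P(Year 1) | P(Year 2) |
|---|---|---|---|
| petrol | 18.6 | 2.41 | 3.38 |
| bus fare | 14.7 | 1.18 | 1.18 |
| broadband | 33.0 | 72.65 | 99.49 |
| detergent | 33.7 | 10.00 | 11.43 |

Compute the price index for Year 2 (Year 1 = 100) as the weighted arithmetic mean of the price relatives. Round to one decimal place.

petrol: 18.6 × (3.38/2.41) = 18.6 × 1.402490 = 26.0863
bus fare: 14.7 × (1.18/1.18) = 14.7 × 1.000000 = 14.7000
broadband: 33.0 × (99.49/72.65) = 33.0 × 1.369443 = 45.1916
detergent: 33.7 × (11.43/10.00) = 33.7 × 1.143000 = 38.5191
Index = Σ wᵢ·(p₁ᵢ/p₀ᵢ) = 26.0863 + 14.7000 + 45.1916 + 38.5191 = 124.4970

124.5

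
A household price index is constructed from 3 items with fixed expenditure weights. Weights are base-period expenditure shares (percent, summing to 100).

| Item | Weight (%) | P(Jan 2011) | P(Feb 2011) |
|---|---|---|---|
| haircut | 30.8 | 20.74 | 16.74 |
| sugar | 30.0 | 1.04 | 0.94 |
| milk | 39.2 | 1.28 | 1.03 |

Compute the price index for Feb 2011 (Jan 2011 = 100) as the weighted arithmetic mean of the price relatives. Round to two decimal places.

83.52

haircut: 30.8 × (16.74/20.74) = 30.8 × 0.807136 = 24.8598
sugar: 30.0 × (0.94/1.04) = 30.0 × 0.903846 = 27.1154
milk: 39.2 × (1.03/1.28) = 39.2 × 0.804688 = 31.5438
Index = Σ wᵢ·(p₁ᵢ/p₀ᵢ) = 24.8598 + 27.1154 + 31.5438 = 83.5189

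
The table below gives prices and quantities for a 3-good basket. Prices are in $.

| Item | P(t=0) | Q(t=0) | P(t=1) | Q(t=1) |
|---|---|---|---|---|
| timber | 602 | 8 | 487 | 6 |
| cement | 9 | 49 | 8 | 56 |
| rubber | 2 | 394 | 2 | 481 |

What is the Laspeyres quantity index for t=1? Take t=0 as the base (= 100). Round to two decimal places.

Laspeyres quantity index uses base-period prices as weights.
ΣP(t=0)·Q(t=1) = 602×6 + 9×56 + 2×481 = 3612 + 504 + 962 = 5078
ΣP(t=0)·Q(t=0) = 602×8 + 9×49 + 2×394 = 4816 + 441 + 788 = 6045
Index = 5078 / 6045 × 100 = 84.0033

84.00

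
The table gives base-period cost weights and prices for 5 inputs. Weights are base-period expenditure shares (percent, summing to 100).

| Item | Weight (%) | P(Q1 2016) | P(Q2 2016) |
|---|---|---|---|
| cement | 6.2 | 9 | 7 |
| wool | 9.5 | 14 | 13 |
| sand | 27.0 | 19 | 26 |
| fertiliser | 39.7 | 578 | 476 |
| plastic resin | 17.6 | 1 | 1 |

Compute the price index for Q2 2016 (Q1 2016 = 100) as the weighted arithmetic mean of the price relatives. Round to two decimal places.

100.89

cement: 6.2 × (7/9) = 6.2 × 0.777778 = 4.8222
wool: 9.5 × (13/14) = 9.5 × 0.928571 = 8.8214
sand: 27.0 × (26/19) = 27.0 × 1.368421 = 36.9474
fertiliser: 39.7 × (476/578) = 39.7 × 0.823529 = 32.6941
plastic resin: 17.6 × (1/1) = 17.6 × 1.000000 = 17.6000
Index = Σ wᵢ·(p₁ᵢ/p₀ᵢ) = 4.8222 + 8.8214 + 36.9474 + 32.6941 + 17.6000 = 100.8851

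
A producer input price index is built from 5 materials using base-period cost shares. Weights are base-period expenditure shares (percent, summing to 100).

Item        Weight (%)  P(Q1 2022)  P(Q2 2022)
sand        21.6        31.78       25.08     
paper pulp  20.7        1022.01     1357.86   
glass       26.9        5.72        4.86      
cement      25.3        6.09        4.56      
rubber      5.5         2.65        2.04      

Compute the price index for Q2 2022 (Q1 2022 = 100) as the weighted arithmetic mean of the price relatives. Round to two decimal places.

90.58

sand: 21.6 × (25.08/31.78) = 21.6 × 0.789176 = 17.0462
paper pulp: 20.7 × (1357.86/1022.01) = 20.7 × 1.328617 = 27.5024
glass: 26.9 × (4.86/5.72) = 26.9 × 0.849650 = 22.8556
cement: 25.3 × (4.56/6.09) = 25.3 × 0.748768 = 18.9438
rubber: 5.5 × (2.04/2.65) = 5.5 × 0.769811 = 4.2340
Index = Σ wᵢ·(p₁ᵢ/p₀ᵢ) = 17.0462 + 27.5024 + 22.8556 + 18.9438 + 4.2340 = 90.5820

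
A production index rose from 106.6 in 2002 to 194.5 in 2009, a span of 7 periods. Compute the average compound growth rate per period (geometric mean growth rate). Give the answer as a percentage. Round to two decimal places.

Growth factor = (194.5/106.6)^(1/7) = (1.824578)^(1/7) = 1.089705
Growth rate = 1.089705 − 1 = 0.089705 = 8.9705%

8.97%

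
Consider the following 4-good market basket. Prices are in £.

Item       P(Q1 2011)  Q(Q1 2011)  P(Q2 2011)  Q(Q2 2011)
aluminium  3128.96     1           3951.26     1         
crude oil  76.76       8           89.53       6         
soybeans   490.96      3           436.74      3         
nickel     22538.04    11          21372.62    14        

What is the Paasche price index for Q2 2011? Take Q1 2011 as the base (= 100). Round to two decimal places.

95.14

Paasche price index uses current-period quantities as weights.
ΣP(Q2 2011)·Q(Q2 2011) = 3951.26×1 + 89.53×6 + 436.74×3 + 21372.62×14 = 3951.26 + 537.18 + 1310.22 + 299216.68 = 305015.34
ΣP(Q1 2011)·Q(Q2 2011) = 3128.96×1 + 76.76×6 + 490.96×3 + 22538.04×14 = 3128.96 + 460.56 + 1472.88 + 315532.56 = 320594.96
Index = 305015.34 / 320594.96 × 100 = 95.1404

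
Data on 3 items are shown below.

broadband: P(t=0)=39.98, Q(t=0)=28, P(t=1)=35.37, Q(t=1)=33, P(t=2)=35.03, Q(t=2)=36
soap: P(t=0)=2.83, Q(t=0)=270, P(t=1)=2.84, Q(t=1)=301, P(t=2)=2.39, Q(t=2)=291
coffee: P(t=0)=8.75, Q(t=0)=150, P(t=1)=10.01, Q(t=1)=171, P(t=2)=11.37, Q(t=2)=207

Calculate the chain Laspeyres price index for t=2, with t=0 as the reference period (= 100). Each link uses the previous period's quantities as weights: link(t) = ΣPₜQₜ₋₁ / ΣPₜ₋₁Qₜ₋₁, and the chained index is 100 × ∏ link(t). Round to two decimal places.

Link t=0→t=1:
ΣP(t=1)Q(t=0) = 35.37×28 + 2.84×270 + 10.01×150 = 990.36 + 766.8 + 1501.5 = 3258.66
ΣP(t=0)Q(t=0) = 39.98×28 + 2.83×270 + 8.75×150 = 1119.44 + 764.1 + 1312.5 = 3196.04
link = 3258.66/3196.04 = 1.019593
Link t=1→t=2:
ΣP(t=2)Q(t=1) = 35.03×33 + 2.39×301 + 11.37×171 = 1155.99 + 719.39 + 1944.27 = 3819.65
ΣP(t=1)Q(t=1) = 35.37×33 + 2.84×301 + 10.01×171 = 1167.21 + 854.84 + 1711.71 = 3733.76
link = 3819.65/3733.76 = 1.023004
Chained index = 100 × 1.019593 × 1.023004 = 104.3047

104.30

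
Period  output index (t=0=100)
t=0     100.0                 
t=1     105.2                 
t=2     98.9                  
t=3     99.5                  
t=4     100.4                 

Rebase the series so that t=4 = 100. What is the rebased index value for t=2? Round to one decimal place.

98.5

Rebased(t=2) = 98.9 / 100.4 × 100 = 98.5060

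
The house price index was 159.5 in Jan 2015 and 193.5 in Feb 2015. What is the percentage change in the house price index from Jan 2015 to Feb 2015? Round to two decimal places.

21.32%

Change = (193.5 − 159.5) / 159.5 × 100
       = 34.0 / 159.5 × 100 = 21.3166%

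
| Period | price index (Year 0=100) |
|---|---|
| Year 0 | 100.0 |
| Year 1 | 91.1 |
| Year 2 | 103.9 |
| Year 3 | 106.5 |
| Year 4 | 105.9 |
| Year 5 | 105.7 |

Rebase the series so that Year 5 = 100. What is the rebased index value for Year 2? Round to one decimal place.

Rebased(Year 2) = 103.9 / 105.7 × 100 = 98.2971

98.3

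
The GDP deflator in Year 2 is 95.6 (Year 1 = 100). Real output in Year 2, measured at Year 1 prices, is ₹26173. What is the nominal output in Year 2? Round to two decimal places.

25021.39

Nominal = Real × (Index/100) = 26173 × (95.6/100)
        = 26173 × 0.956 = 25021.3880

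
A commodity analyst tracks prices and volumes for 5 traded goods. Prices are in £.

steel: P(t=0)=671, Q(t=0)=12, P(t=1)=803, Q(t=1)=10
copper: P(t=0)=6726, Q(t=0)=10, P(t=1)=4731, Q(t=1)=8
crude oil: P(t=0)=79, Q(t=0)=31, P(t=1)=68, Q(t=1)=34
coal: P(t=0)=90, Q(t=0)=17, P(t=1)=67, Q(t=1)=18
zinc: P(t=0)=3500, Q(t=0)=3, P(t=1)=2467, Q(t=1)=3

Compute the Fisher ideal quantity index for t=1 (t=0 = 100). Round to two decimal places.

83.96

Laspeyres component (base-period weights):
ΣP(t=0)Q(t=1) = 671×10 + 6726×8 + 79×34 + 90×18 + 3500×3 = 6710 + 53808 + 2686 + 1620 + 10500 = 75324
ΣP(t=0)Q(t=0) = 671×12 + 6726×10 + 79×31 + 90×17 + 3500×3 = 8052 + 67260 + 2449 + 1530 + 10500 = 89791
L = 75324 / 89791 × 100 = 83.8881
Paasche component (current-period weights):
ΣP(t=1)Q(t=1) = 803×10 + 4731×8 + 68×34 + 67×18 + 2467×3 = 8030 + 37848 + 2312 + 1206 + 7401 = 56797
ΣP(t=1)Q(t=0) = 803×12 + 4731×10 + 68×31 + 67×17 + 2467×3 = 9636 + 47310 + 2108 + 1139 + 7401 = 67594
P = 56797 / 67594 × 100 = 84.0267
Fisher = √(L × P) = √(83.8881 × 84.0267) = 83.9574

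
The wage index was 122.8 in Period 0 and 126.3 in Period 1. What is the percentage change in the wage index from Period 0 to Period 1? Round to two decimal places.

2.85%

Change = (126.3 − 122.8) / 122.8 × 100
       = 3.5 / 122.8 × 100 = 2.8502%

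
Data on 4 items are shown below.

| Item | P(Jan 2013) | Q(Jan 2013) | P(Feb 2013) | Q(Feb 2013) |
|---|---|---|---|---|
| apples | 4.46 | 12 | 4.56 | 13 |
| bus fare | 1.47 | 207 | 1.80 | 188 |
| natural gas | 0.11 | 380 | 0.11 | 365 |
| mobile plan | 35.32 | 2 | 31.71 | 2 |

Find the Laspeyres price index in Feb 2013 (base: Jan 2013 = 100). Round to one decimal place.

Laspeyres price index uses base-period quantities as weights.
ΣP(Feb 2013)·Q(Jan 2013) = 4.56×12 + 1.80×207 + 0.11×380 + 31.71×2 = 54.72 + 372.6 + 41.8 + 63.42 = 532.54
ΣP(Jan 2013)·Q(Jan 2013) = 4.46×12 + 1.47×207 + 0.11×380 + 35.32×2 = 53.52 + 304.29 + 41.8 + 70.64 = 470.25
Index = 532.54 / 470.25 × 100 = 113.2461

113.2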